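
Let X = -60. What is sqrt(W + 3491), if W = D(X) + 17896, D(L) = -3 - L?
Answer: 2*sqrt(5361) ≈ 146.44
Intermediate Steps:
W = 17953 (W = (-3 - 1*(-60)) + 17896 = (-3 + 60) + 17896 = 57 + 17896 = 17953)
sqrt(W + 3491) = sqrt(17953 + 3491) = sqrt(21444) = 2*sqrt(5361)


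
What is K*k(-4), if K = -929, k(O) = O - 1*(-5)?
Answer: -929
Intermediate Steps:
k(O) = 5 + O (k(O) = O + 5 = 5 + O)
K*k(-4) = -929*(5 - 4) = -929*1 = -929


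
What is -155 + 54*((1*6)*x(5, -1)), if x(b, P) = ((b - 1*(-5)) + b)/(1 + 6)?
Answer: 3775/7 ≈ 539.29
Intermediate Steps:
x(b, P) = 5/7 + 2*b/7 (x(b, P) = ((b + 5) + b)/7 = ((5 + b) + b)*(⅐) = (5 + 2*b)*(⅐) = 5/7 + 2*b/7)
-155 + 54*((1*6)*x(5, -1)) = -155 + 54*((1*6)*(5/7 + (2/7)*5)) = -155 + 54*(6*(5/7 + 10/7)) = -155 + 54*(6*(15/7)) = -155 + 54*(90/7) = -155 + 4860/7 = 3775/7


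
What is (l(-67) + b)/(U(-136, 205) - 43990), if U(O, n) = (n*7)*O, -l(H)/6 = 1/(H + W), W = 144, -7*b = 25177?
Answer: 276953/18414550 ≈ 0.015040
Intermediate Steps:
b = -25177/7 (b = -1/7*25177 = -25177/7 ≈ -3596.7)
l(H) = -6/(144 + H) (l(H) = -6/(H + 144) = -6/(144 + H))
U(O, n) = 7*O*n (U(O, n) = (7*n)*O = 7*O*n)
(l(-67) + b)/(U(-136, 205) - 43990) = (-6/(144 - 67) - 25177/7)/(7*(-136)*205 - 43990) = (-6/77 - 25177/7)/(-195160 - 43990) = (-6*1/77 - 25177/7)/(-239150) = (-6/77 - 25177/7)*(-1/239150) = -276953/77*(-1/239150) = 276953/18414550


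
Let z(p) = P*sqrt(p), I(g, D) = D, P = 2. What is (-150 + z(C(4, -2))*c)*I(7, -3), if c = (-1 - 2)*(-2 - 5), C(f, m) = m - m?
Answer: 450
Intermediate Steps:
C(f, m) = 0
z(p) = 2*sqrt(p)
c = 21 (c = -3*(-7) = 21)
(-150 + z(C(4, -2))*c)*I(7, -3) = (-150 + (2*sqrt(0))*21)*(-3) = (-150 + (2*0)*21)*(-3) = (-150 + 0*21)*(-3) = (-150 + 0)*(-3) = -150*(-3) = 450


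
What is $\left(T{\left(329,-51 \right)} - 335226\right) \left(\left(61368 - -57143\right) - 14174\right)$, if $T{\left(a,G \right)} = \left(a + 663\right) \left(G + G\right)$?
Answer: $-45533710170$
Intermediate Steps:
$T{\left(a,G \right)} = 2 G \left(663 + a\right)$ ($T{\left(a,G \right)} = \left(663 + a\right) 2 G = 2 G \left(663 + a\right)$)
$\left(T{\left(329,-51 \right)} - 335226\right) \left(\left(61368 - -57143\right) - 14174\right) = \left(2 \left(-51\right) \left(663 + 329\right) - 335226\right) \left(\left(61368 - -57143\right) - 14174\right) = \left(2 \left(-51\right) 992 - 335226\right) \left(\left(61368 + 57143\right) - 14174\right) = \left(-101184 - 335226\right) \left(118511 - 14174\right) = \left(-436410\right) 104337 = -45533710170$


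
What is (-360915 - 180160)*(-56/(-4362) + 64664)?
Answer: -76309004107900/2181 ≈ -3.4988e+10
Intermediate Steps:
(-360915 - 180160)*(-56/(-4362) + 64664) = -541075*(-1/4362*(-56) + 64664) = -541075*(28/2181 + 64664) = -541075*141032212/2181 = -76309004107900/2181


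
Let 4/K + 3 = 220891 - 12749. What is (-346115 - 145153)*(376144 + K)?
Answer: -38461487669073360/208139 ≈ -1.8479e+11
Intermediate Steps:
K = 4/208139 (K = 4/(-3 + (220891 - 12749)) = 4/(-3 + 208142) = 4/208139 ≈ 1.9218e-5)
(-346115 - 145153)*(376144 + K) = (-346115 - 145153)*(376144 + 4/208139) = -491268*78290236020/208139 = -38461487669073360/208139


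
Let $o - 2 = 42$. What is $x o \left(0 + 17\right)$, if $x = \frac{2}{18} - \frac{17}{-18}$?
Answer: $\frac{7106}{9} \approx 789.56$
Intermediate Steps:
$o = 44$ ($o = 2 + 42 = 44$)
$x = \frac{19}{18}$ ($x = 2 \cdot \frac{1}{18} - - \frac{17}{18} = \frac{1}{9} + \frac{17}{18} = \frac{19}{18} \approx 1.0556$)
$x o \left(0 + 17\right) = \frac{19}{18} \cdot 44 \left(0 + 17\right) = \frac{418}{9} \cdot 17 = \frac{7106}{9}$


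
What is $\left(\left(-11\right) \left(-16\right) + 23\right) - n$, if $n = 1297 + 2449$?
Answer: $-3547$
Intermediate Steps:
$n = 3746$
$\left(\left(-11\right) \left(-16\right) + 23\right) - n = \left(\left(-11\right) \left(-16\right) + 23\right) - 3746 = \left(176 + 23\right) - 3746 = 199 - 3746 = -3547$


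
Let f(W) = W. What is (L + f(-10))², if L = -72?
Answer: 6724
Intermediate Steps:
(L + f(-10))² = (-72 - 10)² = (-82)² = 6724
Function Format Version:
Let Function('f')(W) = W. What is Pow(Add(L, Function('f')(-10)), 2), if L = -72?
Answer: 6724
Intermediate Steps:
Pow(Add(L, Function('f')(-10)), 2) = Pow(Add(-72, -10), 2) = Pow(-82, 2) = 6724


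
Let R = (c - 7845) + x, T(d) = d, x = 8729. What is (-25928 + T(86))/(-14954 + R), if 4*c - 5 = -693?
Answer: 12921/7121 ≈ 1.8145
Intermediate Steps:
c = -172 (c = 5/4 + (1/4)*(-693) = 5/4 - 693/4 = -172)
R = 712 (R = (-172 - 7845) + 8729 = -8017 + 8729 = 712)
(-25928 + T(86))/(-14954 + R) = (-25928 + 86)/(-14954 + 712) = -25842/(-14242) = -25842*(-1/14242) = 12921/7121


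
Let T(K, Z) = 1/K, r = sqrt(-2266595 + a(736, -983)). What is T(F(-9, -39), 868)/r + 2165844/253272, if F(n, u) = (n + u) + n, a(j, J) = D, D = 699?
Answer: 180487/21106 + I*sqrt(566474)/64578036 ≈ 8.5515 + 1.1655e-5*I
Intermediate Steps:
a(j, J) = 699
F(n, u) = u + 2*n
r = 2*I*sqrt(566474) (r = sqrt(-2266595 + 699) = sqrt(-2265896) = 2*I*sqrt(566474) ≈ 1505.3*I)
T(F(-9, -39), 868)/r + 2165844/253272 = 1/((-39 + 2*(-9))*((2*I*sqrt(566474)))) + 2165844/253272 = (-I*sqrt(566474)/1132948)/(-39 - 18) + 2165844*(1/253272) = (-I*sqrt(566474)/1132948)/(-57) + 180487/21106 = -(-1)*I*sqrt(566474)/64578036 + 180487/21106 = I*sqrt(566474)/64578036 + 180487/21106 = 180487/21106 + I*sqrt(566474)/64578036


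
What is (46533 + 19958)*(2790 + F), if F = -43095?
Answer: -2679919755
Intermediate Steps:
(46533 + 19958)*(2790 + F) = (46533 + 19958)*(2790 - 43095) = 66491*(-40305) = -2679919755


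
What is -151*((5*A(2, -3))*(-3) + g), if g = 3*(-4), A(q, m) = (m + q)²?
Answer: 4077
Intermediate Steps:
g = -12
-151*((5*A(2, -3))*(-3) + g) = -151*((5*(-3 + 2)²)*(-3) - 12) = -151*((5*(-1)²)*(-3) - 12) = -151*((5*1)*(-3) - 12) = -151*(5*(-3) - 12) = -151*(-15 - 12) = -151*(-27) = 4077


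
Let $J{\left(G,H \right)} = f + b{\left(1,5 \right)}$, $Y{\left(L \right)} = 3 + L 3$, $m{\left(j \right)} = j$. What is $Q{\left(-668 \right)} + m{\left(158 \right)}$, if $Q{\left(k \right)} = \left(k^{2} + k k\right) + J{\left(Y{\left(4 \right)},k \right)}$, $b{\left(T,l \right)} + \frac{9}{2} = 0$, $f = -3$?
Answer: $\frac{1785197}{2} \approx 8.926 \cdot 10^{5}$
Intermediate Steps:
$b{\left(T,l \right)} = - \frac{9}{2}$ ($b{\left(T,l \right)} = - \frac{9}{2} + 0 = - \frac{9}{2}$)
$Y{\left(L \right)} = 3 + 3 L$
$J{\left(G,H \right)} = - \frac{15}{2}$ ($J{\left(G,H \right)} = -3 - \frac{9}{2} = - \frac{15}{2}$)
$Q{\left(k \right)} = - \frac{15}{2} + 2 k^{2}$ ($Q{\left(k \right)} = \left(k^{2} + k k\right) - \frac{15}{2} = \left(k^{2} + k^{2}\right) - \frac{15}{2} = 2 k^{2} - \frac{15}{2} = - \frac{15}{2} + 2 k^{2}$)
$Q{\left(-668 \right)} + m{\left(158 \right)} = \left(- \frac{15}{2} + 2 \left(-668\right)^{2}\right) + 158 = \left(- \frac{15}{2} + 2 \cdot 446224\right) + 158 = \left(- \frac{15}{2} + 892448\right) + 158 = \frac{1784881}{2} + 158 = \frac{1785197}{2}$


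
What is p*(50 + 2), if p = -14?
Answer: -728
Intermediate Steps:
p*(50 + 2) = -14*(50 + 2) = -14*52 = -728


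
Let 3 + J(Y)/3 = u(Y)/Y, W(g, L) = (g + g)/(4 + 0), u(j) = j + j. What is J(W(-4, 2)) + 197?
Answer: 194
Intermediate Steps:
u(j) = 2*j
W(g, L) = g/2 (W(g, L) = (2*g)/4 = (2*g)*(¼) = g/2)
J(Y) = -3 (J(Y) = -9 + 3*((2*Y)/Y) = -9 + 3*2 = -9 + 6 = -3)
J(W(-4, 2)) + 197 = -3 + 197 = 194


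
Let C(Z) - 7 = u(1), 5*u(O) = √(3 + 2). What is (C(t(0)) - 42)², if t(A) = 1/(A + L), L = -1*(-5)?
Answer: (175 - √5)²/25 ≈ 1193.9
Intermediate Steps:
L = 5
t(A) = 1/(5 + A) (t(A) = 1/(A + 5) = 1/(5 + A))
u(O) = √5/5 (u(O) = √(3 + 2)/5 = √5/5)
C(Z) = 7 + √5/5
(C(t(0)) - 42)² = ((7 + √5/5) - 42)² = (-35 + √5/5)²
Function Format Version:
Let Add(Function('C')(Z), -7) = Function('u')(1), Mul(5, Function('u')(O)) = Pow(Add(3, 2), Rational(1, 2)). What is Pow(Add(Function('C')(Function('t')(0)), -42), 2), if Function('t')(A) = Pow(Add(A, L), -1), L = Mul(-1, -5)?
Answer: Mul(Rational(1, 25), Pow(Add(175, Mul(-1, Pow(5, Rational(1, 2)))), 2)) ≈ 1193.9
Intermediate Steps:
L = 5
Function('t')(A) = Pow(Add(5, A), -1) (Function('t')(A) = Pow(Add(A, 5), -1) = Pow(Add(5, A), -1))
Function('u')(O) = Mul(Rational(1, 5), Pow(5, Rational(1, 2))) (Function('u')(O) = Mul(Rational(1, 5), Pow(Add(3, 2), Rational(1, 2))) = Mul(Rational(1, 5), Pow(5, Rational(1, 2))))
Function('C')(Z) = Add(7, Mul(Rational(1, 5), Pow(5, Rational(1, 2))))
Pow(Add(Function('C')(Function('t')(0)), -42), 2) = Pow(Add(Add(7, Mul(Rational(1, 5), Pow(5, Rational(1, 2)))), -42), 2) = Pow(Add(-35, Mul(Rational(1, 5), Pow(5, Rational(1, 2)))), 2)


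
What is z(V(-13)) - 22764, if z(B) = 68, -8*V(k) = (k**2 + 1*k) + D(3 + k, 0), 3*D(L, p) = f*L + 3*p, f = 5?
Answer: -22696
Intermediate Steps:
D(L, p) = p + 5*L/3 (D(L, p) = (5*L + 3*p)/3 = (3*p + 5*L)/3 = p + 5*L/3)
V(k) = -5/8 - k/3 - k**2/8 (V(k) = -((k**2 + 1*k) + (0 + 5*(3 + k)/3))/8 = -((k**2 + k) + (0 + (5 + 5*k/3)))/8 = -((k + k**2) + (5 + 5*k/3))/8 = -(5 + k**2 + 8*k/3)/8 = -5/8 - k/3 - k**2/8)
z(V(-13)) - 22764 = 68 - 22764 = -22696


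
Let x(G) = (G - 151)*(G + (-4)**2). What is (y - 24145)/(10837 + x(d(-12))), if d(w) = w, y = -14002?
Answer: -38147/10185 ≈ -3.7454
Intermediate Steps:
x(G) = (-151 + G)*(16 + G) (x(G) = (-151 + G)*(G + 16) = (-151 + G)*(16 + G))
(y - 24145)/(10837 + x(d(-12))) = (-14002 - 24145)/(10837 + (-2416 + (-12)**2 - 135*(-12))) = -38147/(10837 + (-2416 + 144 + 1620)) = -38147/(10837 - 652) = -38147/10185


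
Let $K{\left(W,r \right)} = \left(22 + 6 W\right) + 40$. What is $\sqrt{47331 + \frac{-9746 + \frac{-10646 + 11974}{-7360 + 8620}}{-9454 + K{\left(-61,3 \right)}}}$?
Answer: $\frac{2 \sqrt{63378069523135}}{73185} \approx 217.56$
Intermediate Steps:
$K{\left(W,r \right)} = 62 + 6 W$
$\sqrt{47331 + \frac{-9746 + \frac{-10646 + 11974}{-7360 + 8620}}{-9454 + K{\left(-61,3 \right)}}} = \sqrt{47331 + \frac{-9746 + \frac{-10646 + 11974}{-7360 + 8620}}{-9454 + \left(62 + 6 \left(-61\right)\right)}} = \sqrt{47331 + \frac{-9746 + \frac{1328}{1260}}{-9454 + \left(62 - 366\right)}} = \sqrt{47331 + \frac{-9746 + 1328 \cdot \frac{1}{1260}}{-9454 - 304}} = \sqrt{47331 + \frac{-9746 + \frac{332}{315}}{-9758}} = \sqrt{47331 - - \frac{1534829}{1536885}} = \sqrt{47331 + \frac{1534829}{1536885}} = \sqrt{\frac{72743838764}{1536885}} = \frac{2 \sqrt{63378069523135}}{73185}$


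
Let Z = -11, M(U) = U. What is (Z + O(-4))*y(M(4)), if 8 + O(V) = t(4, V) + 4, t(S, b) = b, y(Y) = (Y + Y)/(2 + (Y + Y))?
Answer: -76/5 ≈ -15.200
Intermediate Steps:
y(Y) = 2*Y/(2 + 2*Y) (y(Y) = (2*Y)/(2 + 2*Y) = 2*Y/(2 + 2*Y))
O(V) = -4 + V (O(V) = -8 + (V + 4) = -8 + (4 + V) = -4 + V)
(Z + O(-4))*y(M(4)) = (-11 + (-4 - 4))*(4/(1 + 4)) = (-11 - 8)*(4/5) = -76/5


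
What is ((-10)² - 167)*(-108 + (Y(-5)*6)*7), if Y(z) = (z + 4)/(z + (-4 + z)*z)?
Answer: 146127/20 ≈ 7306.4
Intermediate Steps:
Y(z) = (4 + z)/(z + z*(-4 + z))
((-10)² - 167)*(-108 + (Y(-5)*6)*7) = ((-10)² - 167)*(-108 + (((4 - 5)/((-5)*(-3 - 5)))*6)*7) = (100 - 167)*(-108 + (-⅕*(-1)/(-8)*6)*7) = -67*(-108 + (-⅕*(-⅛)*(-1)*6)*7) = -67*(-108 - 1/40*6*7) = -67*(-108 - 3/20*7) = -67*(-108 - 21/20) = -67*(-2181/20) = 146127/20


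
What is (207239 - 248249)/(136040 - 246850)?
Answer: 4101/11081 ≈ 0.37009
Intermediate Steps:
(207239 - 248249)/(136040 - 246850) = -41010/(-110810) = -41010*(-1/110810) = 4101/11081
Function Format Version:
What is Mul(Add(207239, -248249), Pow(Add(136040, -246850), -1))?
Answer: Rational(4101, 11081) ≈ 0.37009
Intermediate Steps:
Mul(Add(207239, -248249), Pow(Add(136040, -246850), -1)) = Mul(-41010, Pow(-110810, -1)) = Mul(-41010, Rational(-1, 110810)) = Rational(4101, 11081)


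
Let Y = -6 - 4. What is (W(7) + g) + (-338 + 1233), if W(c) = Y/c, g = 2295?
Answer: 22320/7 ≈ 3188.6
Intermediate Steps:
Y = -10
W(c) = -10/c
(W(7) + g) + (-338 + 1233) = (-10/7 + 2295) + (-338 + 1233) = (-10*⅐ + 2295) + 895 = (-10/7 + 2295) + 895 = 16055/7 + 895 = 22320/7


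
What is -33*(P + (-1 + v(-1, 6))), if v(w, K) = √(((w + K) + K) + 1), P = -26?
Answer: 891 - 66*√3 ≈ 776.68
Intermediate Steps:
v(w, K) = √(1 + w + 2*K) (v(w, K) = √(((K + w) + K) + 1) = √((w + 2*K) + 1) = √(1 + w + 2*K))
-33*(P + (-1 + v(-1, 6))) = -33*(-26 + (-1 + √(1 - 1 + 2*6))) = -33*(-26 + (-1 + √(1 - 1 + 12))) = -33*(-26 + (-1 + √12)) = -33*(-26 + (-1 + 2*√3)) = -33*(-27 + 2*√3) = 891 - 66*√3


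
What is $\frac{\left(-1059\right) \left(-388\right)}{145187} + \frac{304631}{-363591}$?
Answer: $\frac{105168172175}{52788686517} \approx 1.9922$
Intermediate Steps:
$\frac{\left(-1059\right) \left(-388\right)}{145187} + \frac{304631}{-363591} = 410892 \cdot \frac{1}{145187} + 304631 \left(- \frac{1}{363591}\right) = \frac{410892}{145187} - \frac{304631}{363591} = \frac{105168172175}{52788686517}$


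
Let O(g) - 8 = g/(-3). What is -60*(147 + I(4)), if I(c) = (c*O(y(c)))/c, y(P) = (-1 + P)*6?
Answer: -8940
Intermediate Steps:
y(P) = -6 + 6*P
O(g) = 8 - g/3 (O(g) = 8 + g/(-3) = 8 + g*(-⅓) = 8 - g/3)
I(c) = 10 - 2*c (I(c) = (c*(8 - (-6 + 6*c)/3))/c = (c*(8 + (2 - 2*c)))/c = (c*(10 - 2*c))/c = 10 - 2*c)
-60*(147 + I(4)) = -60*(147 + (10 - 2*4)) = -60*(147 + (10 - 8)) = -60*(147 + 2) = -60*149 = -8940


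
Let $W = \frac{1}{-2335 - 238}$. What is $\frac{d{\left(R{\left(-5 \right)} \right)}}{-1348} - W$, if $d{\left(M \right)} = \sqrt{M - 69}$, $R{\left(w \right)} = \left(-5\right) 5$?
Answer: $\frac{1}{2573} - \frac{i \sqrt{94}}{1348} \approx 0.00038865 - 0.0071924 i$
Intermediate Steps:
$R{\left(w \right)} = -25$
$d{\left(M \right)} = \sqrt{-69 + M}$
$W = - \frac{1}{2573}$ ($W = \frac{1}{-2573} = - \frac{1}{2573} \approx -0.00038865$)
$\frac{d{\left(R{\left(-5 \right)} \right)}}{-1348} - W = \frac{\sqrt{-69 - 25}}{-1348} - - \frac{1}{2573} = \sqrt{-94} \left(- \frac{1}{1348}\right) + \frac{1}{2573} = i \sqrt{94} \left(- \frac{1}{1348}\right) + \frac{1}{2573} = - \frac{i \sqrt{94}}{1348} + \frac{1}{2573} = \frac{1}{2573} - \frac{i \sqrt{94}}{1348}$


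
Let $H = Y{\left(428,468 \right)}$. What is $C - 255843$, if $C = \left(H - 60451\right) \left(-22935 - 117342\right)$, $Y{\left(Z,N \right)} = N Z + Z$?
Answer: $-19678453680$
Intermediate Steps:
$Y{\left(Z,N \right)} = Z + N Z$
$H = 200732$ ($H = 428 \left(1 + 468\right) = 428 \cdot 469 = 200732$)
$C = -19678197837$ ($C = \left(200732 - 60451\right) \left(-22935 - 117342\right) = 140281 \left(-140277\right) = -19678197837$)
$C - 255843 = -19678197837 - 255843 = -19678453680$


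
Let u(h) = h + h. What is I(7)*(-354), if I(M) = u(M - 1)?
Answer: -4248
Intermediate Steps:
u(h) = 2*h
I(M) = -2 + 2*M (I(M) = 2*(M - 1) = 2*(-1 + M) = -2 + 2*M)
I(7)*(-354) = (-2 + 2*7)*(-354) = (-2 + 14)*(-354) = 12*(-354) = -4248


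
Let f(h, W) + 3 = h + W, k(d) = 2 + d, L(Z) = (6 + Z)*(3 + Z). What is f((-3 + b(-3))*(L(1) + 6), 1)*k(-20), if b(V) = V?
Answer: 3708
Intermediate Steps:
L(Z) = (3 + Z)*(6 + Z)
f(h, W) = -3 + W + h (f(h, W) = -3 + (h + W) = -3 + (W + h) = -3 + W + h)
f((-3 + b(-3))*(L(1) + 6), 1)*k(-20) = (-3 + 1 + (-3 - 3)*((18 + 1² + 9*1) + 6))*(2 - 20) = (-3 + 1 - 6*((18 + 1 + 9) + 6))*(-18) = (-3 + 1 - 6*(28 + 6))*(-18) = (-3 + 1 - 6*34)*(-18) = (-3 + 1 - 204)*(-18) = -206*(-18) = 3708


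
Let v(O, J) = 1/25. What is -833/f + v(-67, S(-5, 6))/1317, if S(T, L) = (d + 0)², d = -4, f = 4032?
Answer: -1305833/6321600 ≈ -0.20657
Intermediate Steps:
S(T, L) = 16 (S(T, L) = (-4 + 0)² = (-4)² = 16)
v(O, J) = 1/25
-833/f + v(-67, S(-5, 6))/1317 = -833/4032 + (1/25)/1317 = -833*1/4032 + (1/25)*(1/1317) = -119/576 + 1/32925 = -1305833/6321600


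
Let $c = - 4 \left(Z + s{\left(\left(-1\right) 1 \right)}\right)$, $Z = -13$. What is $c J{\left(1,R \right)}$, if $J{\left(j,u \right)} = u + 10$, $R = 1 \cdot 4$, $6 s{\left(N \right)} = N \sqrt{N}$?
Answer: $728 + \frac{28 i}{3} \approx 728.0 + 9.3333 i$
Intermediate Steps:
$s{\left(N \right)} = \frac{N^{\frac{3}{2}}}{6}$ ($s{\left(N \right)} = \frac{N \sqrt{N}}{6} = \frac{N^{\frac{3}{2}}}{6}$)
$R = 4$
$J{\left(j,u \right)} = 10 + u$
$c = 52 + \frac{2 i}{3}$ ($c = - 4 \left(-13 + \frac{\left(\left(-1\right) 1\right)^{\frac{3}{2}}}{6}\right) = - 4 \left(-13 + \frac{\left(-1\right)^{\frac{3}{2}}}{6}\right) = - 4 \left(-13 + \frac{\left(-1\right) i}{6}\right) = - 4 \left(-13 - \frac{i}{6}\right) = 52 + \frac{2 i}{3} \approx 52.0 + 0.66667 i$)
$c J{\left(1,R \right)} = \left(52 + \frac{2 i}{3}\right) \left(10 + 4\right) = \left(52 + \frac{2 i}{3}\right) 14 = 728 + \frac{28 i}{3}$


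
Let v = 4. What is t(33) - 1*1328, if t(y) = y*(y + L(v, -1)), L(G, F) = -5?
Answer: -404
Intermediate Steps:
t(y) = y*(-5 + y) (t(y) = y*(y - 5) = y*(-5 + y))
t(33) - 1*1328 = 33*(-5 + 33) - 1*1328 = 33*28 - 1328 = 924 - 1328 = -404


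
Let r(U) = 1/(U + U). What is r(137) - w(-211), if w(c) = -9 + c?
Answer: 60281/274 ≈ 220.00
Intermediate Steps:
r(U) = 1/(2*U)
r(137) - w(-211) = (½)/137 - (-9 - 211) = (½)*(1/137) - 1*(-220) = 1/274 + 220 = 60281/274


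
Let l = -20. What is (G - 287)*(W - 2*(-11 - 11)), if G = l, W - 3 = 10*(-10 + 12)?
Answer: -20569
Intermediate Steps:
W = 23 (W = 3 + 10*(-10 + 12) = 3 + 10*2 = 3 + 20 = 23)
G = -20
(G - 287)*(W - 2*(-11 - 11)) = (-20 - 287)*(23 - 2*(-11 - 11)) = -307*(23 - 2*(-22)) = -307*(23 + 44) = -307*67 = -20569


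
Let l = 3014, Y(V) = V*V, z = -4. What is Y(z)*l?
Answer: 48224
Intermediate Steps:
Y(V) = V**2
Y(z)*l = (-4)**2*3014 = 16*3014 = 48224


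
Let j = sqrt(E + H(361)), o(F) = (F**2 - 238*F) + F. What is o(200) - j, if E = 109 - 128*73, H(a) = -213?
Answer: -7400 - 2*I*sqrt(2362) ≈ -7400.0 - 97.201*I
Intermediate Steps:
E = -9235 (E = 109 - 9344 = -9235)
o(F) = F**2 - 237*F
j = 2*I*sqrt(2362) (j = sqrt(-9235 - 213) = sqrt(-9448) = 2*I*sqrt(2362) ≈ 97.201*I)
o(200) - j = 200*(-237 + 200) - 2*I*sqrt(2362) = 200*(-37) - 2*I*sqrt(2362) = -7400 - 2*I*sqrt(2362)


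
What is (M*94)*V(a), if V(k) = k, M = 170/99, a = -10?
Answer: -159800/99 ≈ -1614.1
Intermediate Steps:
M = 170/99 (M = 170*(1/99) = 170/99 ≈ 1.7172)
(M*94)*V(a) = ((170/99)*94)*(-10) = (15980/99)*(-10) = -159800/99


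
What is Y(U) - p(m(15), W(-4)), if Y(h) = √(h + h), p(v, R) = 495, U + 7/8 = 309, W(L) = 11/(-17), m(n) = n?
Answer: -495 + √2465/2 ≈ -470.18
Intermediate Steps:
W(L) = -11/17 (W(L) = 11*(-1/17) = -11/17)
U = 2465/8 (U = -7/8 + 309 = 2465/8 ≈ 308.13)
Y(h) = √2*√h (Y(h) = √(2*h) = √2*√h)
Y(U) - p(m(15), W(-4)) = √2*√(2465/8) - 1*495 = √2*(√4930/4) - 495 = √2465/2 - 495 = -495 + √2465/2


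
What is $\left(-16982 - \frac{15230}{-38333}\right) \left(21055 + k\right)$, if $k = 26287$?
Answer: $- \frac{30817548347392}{38333} \approx -8.0394 \cdot 10^{8}$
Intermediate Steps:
$\left(-16982 - \frac{15230}{-38333}\right) \left(21055 + k\right) = \left(-16982 - \frac{15230}{-38333}\right) \left(21055 + 26287\right) = \left(-16982 - - \frac{15230}{38333}\right) 47342 = \left(-16982 + \frac{15230}{38333}\right) 47342 = \left(- \frac{650955776}{38333}\right) 47342 = - \frac{30817548347392}{38333}$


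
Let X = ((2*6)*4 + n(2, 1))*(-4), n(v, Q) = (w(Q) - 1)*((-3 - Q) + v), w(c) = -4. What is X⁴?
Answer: 2897022976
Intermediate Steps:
n(v, Q) = 15 - 5*v + 5*Q (n(v, Q) = (-4 - 1)*((-3 - Q) + v) = -5*(-3 + v - Q) = 15 - 5*v + 5*Q)
X = -232 (X = ((2*6)*4 + (15 - 5*2 + 5*1))*(-4) = (12*4 + (15 - 10 + 5))*(-4) = (48 + 10)*(-4) = 58*(-4) = -232)
X⁴ = (-232)⁴ = 2897022976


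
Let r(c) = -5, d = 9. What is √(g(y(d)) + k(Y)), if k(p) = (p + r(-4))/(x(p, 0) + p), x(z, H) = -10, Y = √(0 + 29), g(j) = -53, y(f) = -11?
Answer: √(-525 + 52*√29)/√(10 - √29) ≈ 7.2858*I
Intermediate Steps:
Y = √29 ≈ 5.3852
k(p) = (-5 + p)/(-10 + p) (k(p) = (p - 5)/(-10 + p) = (-5 + p)/(-10 + p))
√(g(y(d)) + k(Y)) = √(-53 + (-5 + √29)/(-10 + √29))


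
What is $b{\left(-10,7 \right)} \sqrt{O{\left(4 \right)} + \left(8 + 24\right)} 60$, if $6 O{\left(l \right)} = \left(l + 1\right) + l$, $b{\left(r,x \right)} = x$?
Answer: $210 \sqrt{134} \approx 2430.9$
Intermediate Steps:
$O{\left(l \right)} = \frac{1}{6} + \frac{l}{3}$ ($O{\left(l \right)} = \frac{\left(l + 1\right) + l}{6} = \frac{\left(1 + l\right) + l}{6} = \frac{1 + 2 l}{6} = \frac{1}{6} + \frac{l}{3}$)
$b{\left(-10,7 \right)} \sqrt{O{\left(4 \right)} + \left(8 + 24\right)} 60 = 7 \sqrt{\left(\frac{1}{6} + \frac{1}{3} \cdot 4\right) + \left(8 + 24\right)} 60 = 7 \sqrt{\left(\frac{1}{6} + \frac{4}{3}\right) + 32} \cdot 60 = 7 \sqrt{\frac{3}{2} + 32} \cdot 60 = 7 \sqrt{\frac{67}{2}} \cdot 60 = 7 \frac{\sqrt{134}}{2} \cdot 60 = \frac{7 \sqrt{134}}{2} \cdot 60 = 210 \sqrt{134}$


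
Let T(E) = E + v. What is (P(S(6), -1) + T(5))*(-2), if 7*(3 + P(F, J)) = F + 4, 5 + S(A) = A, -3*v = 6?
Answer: -10/7 ≈ -1.4286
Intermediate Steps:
v = -2 (v = -1/3*6 = -2)
S(A) = -5 + A
T(E) = -2 + E (T(E) = E - 2 = -2 + E)
P(F, J) = -17/7 + F/7 (P(F, J) = -3 + (F + 4)/7 = -3 + (4 + F)/7 = -3 + (4/7 + F/7) = -17/7 + F/7)
(P(S(6), -1) + T(5))*(-2) = ((-17/7 + (-5 + 6)/7) + (-2 + 5))*(-2) = ((-17/7 + (1/7)*1) + 3)*(-2) = ((-17/7 + 1/7) + 3)*(-2) = (-16/7 + 3)*(-2) = (5/7)*(-2) = -10/7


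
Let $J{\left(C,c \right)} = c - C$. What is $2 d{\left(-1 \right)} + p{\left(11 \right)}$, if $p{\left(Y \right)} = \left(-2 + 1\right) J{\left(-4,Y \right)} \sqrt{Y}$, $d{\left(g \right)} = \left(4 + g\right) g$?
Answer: $-6 - 15 \sqrt{11} \approx -55.749$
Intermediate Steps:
$d{\left(g \right)} = g \left(4 + g\right)$
$p{\left(Y \right)} = \sqrt{Y} \left(-4 - Y\right)$ ($p{\left(Y \right)} = \left(-2 + 1\right) \left(Y - -4\right) \sqrt{Y} = - (Y + 4) \sqrt{Y} = - (4 + Y) \sqrt{Y} = \left(-4 - Y\right) \sqrt{Y} = \sqrt{Y} \left(-4 - Y\right)$)
$2 d{\left(-1 \right)} + p{\left(11 \right)} = 2 \left(- (4 - 1)\right) + \sqrt{11} \left(-4 - 11\right) = 2 \left(\left(-1\right) 3\right) + \sqrt{11} \left(-4 - 11\right) = 2 \left(-3\right) + \sqrt{11} \left(-15\right) = -6 - 15 \sqrt{11}$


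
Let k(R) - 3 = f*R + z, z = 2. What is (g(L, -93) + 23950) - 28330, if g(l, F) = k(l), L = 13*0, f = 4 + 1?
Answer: -4375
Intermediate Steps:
f = 5
k(R) = 5 + 5*R (k(R) = 3 + (5*R + 2) = 3 + (2 + 5*R) = 5 + 5*R)
L = 0
g(l, F) = 5 + 5*l
(g(L, -93) + 23950) - 28330 = ((5 + 5*0) + 23950) - 28330 = ((5 + 0) + 23950) - 28330 = (5 + 23950) - 28330 = 23955 - 28330 = -4375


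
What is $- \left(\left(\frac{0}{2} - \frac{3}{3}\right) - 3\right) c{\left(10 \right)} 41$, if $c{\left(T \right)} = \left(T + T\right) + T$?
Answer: $4920$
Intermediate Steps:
$c{\left(T \right)} = 3 T$ ($c{\left(T \right)} = 2 T + T = 3 T$)
$- \left(\left(\frac{0}{2} - \frac{3}{3}\right) - 3\right) c{\left(10 \right)} 41 = - \left(\left(\frac{0}{2} - \frac{3}{3}\right) - 3\right) 3 \cdot 10 \cdot 41 = - \left(\left(0 \cdot \frac{1}{2} - 1\right) - 3\right) 30 \cdot 41 = - \left(\left(0 - 1\right) - 3\right) 30 \cdot 41 = - \left(-1 - 3\right) 30 \cdot 41 = - \left(-4\right) 30 \cdot 41 = - \left(-120\right) 41 = \left(-1\right) \left(-4920\right) = 4920$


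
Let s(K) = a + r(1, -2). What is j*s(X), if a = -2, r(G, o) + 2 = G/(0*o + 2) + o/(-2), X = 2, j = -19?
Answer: 95/2 ≈ 47.500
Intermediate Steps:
r(G, o) = -2 + G/2 - o/2 (r(G, o) = -2 + (G/(0*o + 2) + o/(-2)) = -2 + (G/(0 + 2) + o*(-1/2)) = -2 + (G/2 - o/2) = -2 + G/2 - o/2)
s(K) = -5/2 (s(K) = -2 + (-2 + (1/2)*1 - 1/2*(-2)) = -2 + (-2 + 1/2 + 1) = -2 - 1/2 = -5/2)
j*s(X) = -19*(-5/2) = 95/2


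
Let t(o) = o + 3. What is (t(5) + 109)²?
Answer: 13689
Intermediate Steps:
t(o) = 3 + o
(t(5) + 109)² = ((3 + 5) + 109)² = (8 + 109)² = 117² = 13689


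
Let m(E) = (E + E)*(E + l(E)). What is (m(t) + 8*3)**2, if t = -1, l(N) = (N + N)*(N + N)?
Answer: 324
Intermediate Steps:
l(N) = 4*N**2 (l(N) = (2*N)*(2*N) = 4*N**2)
m(E) = 2*E*(E + 4*E**2) (m(E) = (E + E)*(E + 4*E**2) = (2*E)*(E + 4*E**2) = 2*E*(E + 4*E**2))
(m(t) + 8*3)**2 = ((-1)**2*(2 + 8*(-1)) + 8*3)**2 = (1*(2 - 8) + 24)**2 = (1*(-6) + 24)**2 = (-6 + 24)**2 = 18**2 = 324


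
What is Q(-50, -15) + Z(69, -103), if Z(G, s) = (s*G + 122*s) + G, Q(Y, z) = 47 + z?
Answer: -19572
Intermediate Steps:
Z(G, s) = G + 122*s + G*s (Z(G, s) = (G*s + 122*s) + G = (122*s + G*s) + G = G + 122*s + G*s)
Q(-50, -15) + Z(69, -103) = (47 - 15) + (69 + 122*(-103) + 69*(-103)) = 32 + (69 - 12566 - 7107) = 32 - 19604 = -19572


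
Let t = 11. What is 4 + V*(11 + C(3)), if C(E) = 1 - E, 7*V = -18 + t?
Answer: -5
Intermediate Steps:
V = -1 (V = (-18 + 11)/7 = (⅐)*(-7) = -1)
4 + V*(11 + C(3)) = 4 - (11 + (1 - 1*3)) = 4 - (11 + (1 - 3)) = 4 - (11 - 2) = 4 - 1*9 = 4 - 9 = -5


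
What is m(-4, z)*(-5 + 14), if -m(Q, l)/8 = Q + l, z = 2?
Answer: 144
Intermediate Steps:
m(Q, l) = -8*Q - 8*l (m(Q, l) = -8*(Q + l) = -8*Q - 8*l)
m(-4, z)*(-5 + 14) = (-8*(-4) - 8*2)*(-5 + 14) = (32 - 16)*9 = 16*9 = 144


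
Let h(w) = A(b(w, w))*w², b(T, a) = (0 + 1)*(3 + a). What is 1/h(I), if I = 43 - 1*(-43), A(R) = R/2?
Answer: 1/329122 ≈ 3.0384e-6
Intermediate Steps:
b(T, a) = 3 + a (b(T, a) = 1*(3 + a) = 3 + a)
A(R) = R/2 (A(R) = R*(½) = R/2)
I = 86 (I = 43 + 43 = 86)
h(w) = w²*(3/2 + w/2) (h(w) = ((3 + w)/2)*w² = (3/2 + w/2)*w² = w²*(3/2 + w/2))
1/h(I) = 1/((½)*86²*(3 + 86)) = 1/((½)*7396*89) = 1/329122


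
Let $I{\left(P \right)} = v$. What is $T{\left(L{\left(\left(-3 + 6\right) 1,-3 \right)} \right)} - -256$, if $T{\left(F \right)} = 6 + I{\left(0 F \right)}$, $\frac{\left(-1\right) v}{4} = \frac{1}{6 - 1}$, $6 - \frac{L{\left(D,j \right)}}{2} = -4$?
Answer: $\frac{1306}{5} \approx 261.2$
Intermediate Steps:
$L{\left(D,j \right)} = 20$ ($L{\left(D,j \right)} = 12 - -8 = 12 + 8 = 20$)
$v = - \frac{4}{5}$ ($v = - \frac{4}{6 - 1} = - \frac{4}{5} \approx -0.8$)
$I{\left(P \right)} = - \frac{4}{5}$
$T{\left(F \right)} = \frac{26}{5}$ ($T{\left(F \right)} = 6 - \frac{4}{5} = \frac{26}{5}$)
$T{\left(L{\left(\left(-3 + 6\right) 1,-3 \right)} \right)} - -256 = \frac{26}{5} - -256 = \frac{26}{5} + 256 = \frac{1306}{5}$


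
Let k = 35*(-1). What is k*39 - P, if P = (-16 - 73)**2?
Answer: -9286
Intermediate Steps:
P = 7921 (P = (-89)**2 = 7921)
k = -35
k*39 - P = -35*39 - 1*7921 = -1365 - 7921 = -9286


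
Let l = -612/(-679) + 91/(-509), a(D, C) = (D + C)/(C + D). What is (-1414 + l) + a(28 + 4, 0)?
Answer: -488098624/345611 ≈ -1412.3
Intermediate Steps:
a(D, C) = 1 (a(D, C) = (C + D)/(C + D) = 1)
l = 249719/345611 (l = -612*(-1/679) + 91*(-1/509) = 612/679 - 91/509 = 249719/345611 ≈ 0.72254)
(-1414 + l) + a(28 + 4, 0) = (-1414 + 249719/345611) + 1 = -488444235/345611 + 1 = -488098624/345611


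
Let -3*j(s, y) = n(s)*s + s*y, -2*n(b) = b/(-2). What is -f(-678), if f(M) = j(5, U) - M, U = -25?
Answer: -8611/12 ≈ -717.58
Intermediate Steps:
n(b) = b/4 (n(b) = -b/(2*(-2)) = -b*(-1)/(2*2) = -(-1)*b/4 = b/4)
j(s, y) = -s²/12 - s*y/3 (j(s, y) = -((s/4)*s + s*y)/3 = -(s²/4 + s*y)/3 = -s²/12 - s*y/3)
f(M) = 475/12 - M (f(M) = -1/12*5*(5 + 4*(-25)) - M = -1/12*5*(5 - 100) - M = -1/12*5*(-95) - M = 475/12 - M)
-f(-678) = -(475/12 - 1*(-678)) = -(475/12 + 678) = -1*8611/12 = -8611/12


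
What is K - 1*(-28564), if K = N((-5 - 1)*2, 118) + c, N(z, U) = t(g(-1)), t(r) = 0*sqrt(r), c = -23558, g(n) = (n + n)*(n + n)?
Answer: 5006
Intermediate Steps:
g(n) = 4*n**2 (g(n) = (2*n)*(2*n) = 4*n**2)
t(r) = 0
N(z, U) = 0
K = -23558 (K = 0 - 23558 = -23558)
K - 1*(-28564) = -23558 - 1*(-28564) = -23558 + 28564 = 5006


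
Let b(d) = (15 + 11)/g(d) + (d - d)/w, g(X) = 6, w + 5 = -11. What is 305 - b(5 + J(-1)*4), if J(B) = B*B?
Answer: 902/3 ≈ 300.67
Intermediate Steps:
w = -16 (w = -5 - 11 = -16)
J(B) = B²
b(d) = 13/3 (b(d) = (15 + 11)/6 + (d - d)/(-16) = 26*(⅙) + 0*(-1/16) = 13/3 + 0 = 13/3)
305 - b(5 + J(-1)*4) = 305 - 1*13/3 = 305 - 13/3 = 902/3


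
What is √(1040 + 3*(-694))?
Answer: I*√1042 ≈ 32.28*I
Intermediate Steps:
√(1040 + 3*(-694)) = √(1040 - 2082) = √(-1042) = I*√1042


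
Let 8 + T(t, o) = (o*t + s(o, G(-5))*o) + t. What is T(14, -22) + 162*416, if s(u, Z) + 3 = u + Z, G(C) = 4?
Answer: 67552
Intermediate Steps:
s(u, Z) = -3 + Z + u (s(u, Z) = -3 + (u + Z) = -3 + (Z + u) = -3 + Z + u)
T(t, o) = -8 + t + o*t + o*(1 + o) (T(t, o) = -8 + ((o*t + (-3 + 4 + o)*o) + t) = -8 + ((o*t + (1 + o)*o) + t) = -8 + ((o*t + o*(1 + o)) + t) = -8 + (t + o*t + o*(1 + o)) = -8 + t + o*t + o*(1 + o))
T(14, -22) + 162*416 = (-8 + 14 - 22*14 - 22*(1 - 22)) + 162*416 = (-8 + 14 - 308 - 22*(-21)) + 67392 = (-8 + 14 - 308 + 462) + 67392 = 160 + 67392 = 67552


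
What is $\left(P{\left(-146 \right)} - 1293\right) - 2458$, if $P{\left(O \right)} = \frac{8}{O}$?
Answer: $- \frac{273827}{73} \approx -3751.1$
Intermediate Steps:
$\left(P{\left(-146 \right)} - 1293\right) - 2458 = \left(\frac{8}{-146} - 1293\right) - 2458 = \left(8 \left(- \frac{1}{146}\right) - 1293\right) - 2458 = \left(- \frac{4}{73} - 1293\right) - 2458 = - \frac{94393}{73} - 2458 = - \frac{273827}{73}$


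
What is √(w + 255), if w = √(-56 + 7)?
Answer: √(255 + 7*I) ≈ 15.97 + 0.2192*I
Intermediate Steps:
w = 7*I (w = √(-49) = 7*I ≈ 7.0*I)
√(w + 255) = √(7*I + 255) = √(255 + 7*I)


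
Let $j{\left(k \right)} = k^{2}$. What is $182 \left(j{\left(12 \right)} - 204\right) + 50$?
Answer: $-10870$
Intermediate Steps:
$182 \left(j{\left(12 \right)} - 204\right) + 50 = 182 \left(12^{2} - 204\right) + 50 = 182 \left(144 - 204\right) + 50 = 182 \left(-60\right) + 50 = -10920 + 50 = -10870$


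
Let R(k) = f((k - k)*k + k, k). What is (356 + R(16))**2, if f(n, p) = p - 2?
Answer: 136900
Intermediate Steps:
f(n, p) = -2 + p
R(k) = -2 + k
(356 + R(16))**2 = (356 + (-2 + 16))**2 = (356 + 14)**2 = 370**2 = 136900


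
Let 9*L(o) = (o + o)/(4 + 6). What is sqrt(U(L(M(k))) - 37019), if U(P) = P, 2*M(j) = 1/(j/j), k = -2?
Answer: I*sqrt(33317090)/30 ≈ 192.4*I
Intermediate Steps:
M(j) = 1/2 (M(j) = 1/(2*((j/j))) = (1/2)/1 = (1/2)*1 = 1/2)
L(o) = o/45 (L(o) = ((o + o)/(4 + 6))/9 = ((2*o)/10)/9 = ((2*o)*(1/10))/9 = (o/5)/9 = o/45)
sqrt(U(L(M(k))) - 37019) = sqrt((1/45)*(1/2) - 37019) = sqrt(1/90 - 37019) = sqrt(-3331709/90) = I*sqrt(33317090)/30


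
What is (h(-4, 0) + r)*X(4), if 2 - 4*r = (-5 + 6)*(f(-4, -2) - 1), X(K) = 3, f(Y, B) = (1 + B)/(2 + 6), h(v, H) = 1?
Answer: 171/32 ≈ 5.3438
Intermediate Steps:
f(Y, B) = ⅛ + B/8 (f(Y, B) = (1 + B)/8 = (1 + B)*(⅛) = ⅛ + B/8)
r = 25/32 (r = ½ - (-5 + 6)*((⅛ + (⅛)*(-2)) - 1)/4 = ½ - ((⅛ - ¼) - 1)/4 = ½ - (-⅛ - 1)/4 = ½ - (-9)/(4*8) = ½ - ¼*(-9/8) = ½ + 9/32 = 25/32 ≈ 0.78125)
(h(-4, 0) + r)*X(4) = (1 + 25/32)*3 = (57/32)*3 = 171/32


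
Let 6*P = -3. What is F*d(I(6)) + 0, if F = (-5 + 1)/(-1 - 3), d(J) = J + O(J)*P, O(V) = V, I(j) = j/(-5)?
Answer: -3/5 ≈ -0.60000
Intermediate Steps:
P = -1/2 (P = (1/6)*(-3) = -1/2 ≈ -0.50000)
I(j) = -j/5 (I(j) = j*(-1/5) = -j/5)
d(J) = J/2 (d(J) = J + J*(-1/2) = J - J/2 = J/2)
F = 1 (F = -4/(-4) = -4*(-1/4) = 1)
F*d(I(6)) + 0 = 1*((-1/5*6)/2) + 0 = 1*((1/2)*(-6/5)) + 0 = 1*(-3/5) + 0 = -3/5 + 0 = -3/5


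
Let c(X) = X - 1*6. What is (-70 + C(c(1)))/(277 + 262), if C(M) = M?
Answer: -75/539 ≈ -0.13915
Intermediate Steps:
c(X) = -6 + X (c(X) = X - 6 = -6 + X)
(-70 + C(c(1)))/(277 + 262) = (-70 + (-6 + 1))/(277 + 262) = (-70 - 5)/539 = -75*1/539 = -75/539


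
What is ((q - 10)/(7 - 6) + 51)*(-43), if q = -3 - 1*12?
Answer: -1118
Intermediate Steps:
q = -15 (q = -3 - 12 = -15)
((q - 10)/(7 - 6) + 51)*(-43) = ((-15 - 10)/(7 - 6) + 51)*(-43) = (-25/1 + 51)*(-43) = (-25*1 + 51)*(-43) = (-25 + 51)*(-43) = 26*(-43) = -1118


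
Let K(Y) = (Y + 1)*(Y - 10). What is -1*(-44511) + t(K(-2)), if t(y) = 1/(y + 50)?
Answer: 2759683/62 ≈ 44511.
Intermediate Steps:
K(Y) = (1 + Y)*(-10 + Y)
t(y) = 1/(50 + y)
-1*(-44511) + t(K(-2)) = -1*(-44511) + 1/(50 + (-10 + (-2)² - 9*(-2))) = 44511 + 1/(50 + (-10 + 4 + 18)) = 44511 + 1/(50 + 12) = 44511 + 1/62 = 2759683/62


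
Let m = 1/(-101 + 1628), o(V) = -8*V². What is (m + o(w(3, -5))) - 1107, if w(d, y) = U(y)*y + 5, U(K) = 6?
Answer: -9325388/1527 ≈ -6107.0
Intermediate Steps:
w(d, y) = 5 + 6*y (w(d, y) = 6*y + 5 = 5 + 6*y)
m = 1/1527 ≈ 0.00065488
(m + o(w(3, -5))) - 1107 = (1/1527 - 8*(5 + 6*(-5))²) - 1107 = (1/1527 - 8*(5 - 30)²) - 1107 = (1/1527 - 8*(-25)²) - 1107 = (1/1527 - 8*625) - 1107 = (1/1527 - 5000) - 1107 = -7634999/1527 - 1107 = -9325388/1527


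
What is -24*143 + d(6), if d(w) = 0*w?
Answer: -3432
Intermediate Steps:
d(w) = 0
-24*143 + d(6) = -24*143 + 0 = -3432 + 0 = -3432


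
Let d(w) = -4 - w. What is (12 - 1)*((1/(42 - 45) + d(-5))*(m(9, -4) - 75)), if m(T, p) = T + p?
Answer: -1540/3 ≈ -513.33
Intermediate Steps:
(12 - 1)*((1/(42 - 45) + d(-5))*(m(9, -4) - 75)) = (12 - 1)*((1/(42 - 45) + (-4 - 1*(-5)))*((9 - 4) - 75)) = 11*((1/(-3) + (-4 + 5))*(5 - 75)) = 11*((-1/3 + 1)*(-70)) = 11*((2/3)*(-70)) = 11*(-140/3) = -1540/3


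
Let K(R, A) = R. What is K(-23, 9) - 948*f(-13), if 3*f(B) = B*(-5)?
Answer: -20563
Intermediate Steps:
f(B) = -5*B/3 (f(B) = (B*(-5))/3 = (-5*B)/3 = -5*B/3)
K(-23, 9) - 948*f(-13) = -23 - (-1580)*(-13) = -23 - 948*65/3 = -23 - 20540 = -20563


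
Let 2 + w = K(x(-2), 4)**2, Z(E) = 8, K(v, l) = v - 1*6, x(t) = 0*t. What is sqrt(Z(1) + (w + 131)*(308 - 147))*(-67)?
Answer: -67*sqrt(26573) ≈ -10922.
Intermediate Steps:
x(t) = 0
K(v, l) = -6 + v (K(v, l) = v - 6 = -6 + v)
w = 34 (w = -2 + (-6 + 0)**2 = -2 + (-6)**2 = -2 + 36 = 34)
sqrt(Z(1) + (w + 131)*(308 - 147))*(-67) = sqrt(8 + (34 + 131)*(308 - 147))*(-67) = sqrt(8 + 165*161)*(-67) = sqrt(8 + 26565)*(-67) = sqrt(26573)*(-67) = -67*sqrt(26573)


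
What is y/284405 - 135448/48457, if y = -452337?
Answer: -60440982449/13781413085 ≈ -4.3857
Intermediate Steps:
y/284405 - 135448/48457 = -452337/284405 - 135448/48457 = -60440982449/13781413085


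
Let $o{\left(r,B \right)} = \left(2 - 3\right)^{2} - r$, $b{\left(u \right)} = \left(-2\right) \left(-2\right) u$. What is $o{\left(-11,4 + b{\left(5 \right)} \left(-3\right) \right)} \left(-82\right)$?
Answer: $-984$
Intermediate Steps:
$b{\left(u \right)} = 4 u$
$o{\left(r,B \right)} = 1 - r$ ($o{\left(r,B \right)} = \left(-1\right)^{2} - r = 1 - r$)
$o{\left(-11,4 + b{\left(5 \right)} \left(-3\right) \right)} \left(-82\right) = \left(1 - -11\right) \left(-82\right) = \left(1 + 11\right) \left(-82\right) = 12 \left(-82\right) = -984$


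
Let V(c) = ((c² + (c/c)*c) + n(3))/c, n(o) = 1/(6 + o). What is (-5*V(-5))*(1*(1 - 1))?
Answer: 0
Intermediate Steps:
V(c) = (⅑ + c + c²)/c (V(c) = ((c² + (c/c)*c) + 1/(6 + 3))/c = ((c² + 1*c) + 1/9)/c = ((c² + c) + ⅑)/c = ((c + c²) + ⅑)/c = (⅑ + c + c²)/c)
(-5*V(-5))*(1*(1 - 1)) = (-5*(1 - 5 + (⅑)/(-5)))*(1*(1 - 1)) = (-5*(1 - 5 + (⅑)*(-⅕)))*(1*0) = -5*(1 - 5 - 1/45)*0 = -5*(-181/45)*0 = (181/9)*0 = 0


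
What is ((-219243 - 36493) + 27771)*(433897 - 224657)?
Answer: -47699396600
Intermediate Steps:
((-219243 - 36493) + 27771)*(433897 - 224657) = (-255736 + 27771)*209240 = -227965*209240 = -47699396600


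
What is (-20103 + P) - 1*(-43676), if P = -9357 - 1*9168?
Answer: 5048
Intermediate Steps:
P = -18525 (P = -9357 - 9168 = -18525)
(-20103 + P) - 1*(-43676) = (-20103 - 18525) - 1*(-43676) = -38628 + 43676 = 5048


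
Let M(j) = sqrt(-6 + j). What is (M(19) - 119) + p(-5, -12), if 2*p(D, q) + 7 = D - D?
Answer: -245/2 + sqrt(13) ≈ -118.89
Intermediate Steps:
p(D, q) = -7/2 (p(D, q) = -7/2 + (D - D)/2 = -7/2 + (1/2)*0 = -7/2 + 0 = -7/2)
(M(19) - 119) + p(-5, -12) = (sqrt(-6 + 19) - 119) - 7/2 = (sqrt(13) - 119) - 7/2 = (-119 + sqrt(13)) - 7/2 = -245/2 + sqrt(13)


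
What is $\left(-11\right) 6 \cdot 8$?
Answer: $-528$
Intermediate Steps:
$\left(-11\right) 6 \cdot 8 = \left(-66\right) 8 = -528$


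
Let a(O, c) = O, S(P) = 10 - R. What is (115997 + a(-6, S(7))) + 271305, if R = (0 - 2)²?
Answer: 387296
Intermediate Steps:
R = 4 (R = (-2)² = 4)
S(P) = 6 (S(P) = 10 - 1*4 = 10 - 4 = 6)
(115997 + a(-6, S(7))) + 271305 = (115997 - 6) + 271305 = 115991 + 271305 = 387296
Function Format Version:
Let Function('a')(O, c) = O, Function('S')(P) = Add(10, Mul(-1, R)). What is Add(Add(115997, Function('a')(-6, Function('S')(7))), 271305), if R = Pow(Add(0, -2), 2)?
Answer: 387296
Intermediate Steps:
R = 4 (R = Pow(-2, 2) = 4)
Function('S')(P) = 6 (Function('S')(P) = Add(10, Mul(-1, 4)) = Add(10, -4) = 6)
Add(Add(115997, Function('a')(-6, Function('S')(7))), 271305) = Add(Add(115997, -6), 271305) = Add(115991, 271305) = 387296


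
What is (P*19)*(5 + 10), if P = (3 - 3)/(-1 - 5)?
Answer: 0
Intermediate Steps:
P = 0 (P = 0/(-6) = 0*(-⅙) = 0)
(P*19)*(5 + 10) = (0*19)*(5 + 10) = 0*15 = 0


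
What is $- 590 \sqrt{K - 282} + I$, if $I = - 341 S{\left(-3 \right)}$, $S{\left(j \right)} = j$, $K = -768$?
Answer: $1023 - 2950 i \sqrt{42} \approx 1023.0 - 19118.0 i$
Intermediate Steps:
$I = 1023$ ($I = \left(-341\right) \left(-3\right) = 1023$)
$- 590 \sqrt{K - 282} + I = - 590 \sqrt{-768 - 282} + 1023 = - 590 \sqrt{-1050} + 1023 = - 590 \cdot 5 i \sqrt{42} + 1023 = - 2950 i \sqrt{42} + 1023 = 1023 - 2950 i \sqrt{42}$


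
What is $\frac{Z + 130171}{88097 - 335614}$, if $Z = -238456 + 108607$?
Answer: $- \frac{322}{247517} \approx -0.0013009$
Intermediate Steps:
$Z = -129849$
$\frac{Z + 130171}{88097 - 335614} = \frac{-129849 + 130171}{88097 - 335614} = \frac{322}{-247517} = 322 \left(- \frac{1}{247517}\right) = - \frac{322}{247517}$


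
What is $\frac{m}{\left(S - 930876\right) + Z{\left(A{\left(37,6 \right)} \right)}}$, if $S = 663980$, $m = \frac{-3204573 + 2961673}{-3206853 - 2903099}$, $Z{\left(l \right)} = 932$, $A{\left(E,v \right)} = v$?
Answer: $- \frac{60725}{406256818432} \approx -1.4947 \cdot 10^{-7}$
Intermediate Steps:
$m = \frac{60725}{1527488}$ ($m = - \frac{242900}{-6109952} = \left(-242900\right) \left(- \frac{1}{6109952}\right) = \frac{60725}{1527488} \approx 0.039755$)
$\frac{m}{\left(S - 930876\right) + Z{\left(A{\left(37,6 \right)} \right)}} = \frac{60725}{1527488 \left(\left(663980 - 930876\right) + 932\right)} = \frac{60725}{1527488 \left(-266896 + 932\right)} = \frac{60725}{1527488 \left(-265964\right)} = \frac{60725}{1527488} \left(- \frac{1}{265964}\right) = - \frac{60725}{406256818432}$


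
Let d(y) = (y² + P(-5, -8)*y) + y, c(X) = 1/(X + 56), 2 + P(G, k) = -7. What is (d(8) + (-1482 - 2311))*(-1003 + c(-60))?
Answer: 15221309/4 ≈ 3.8053e+6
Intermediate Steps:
P(G, k) = -9 (P(G, k) = -2 - 7 = -9)
c(X) = 1/(56 + X)
d(y) = y² - 8*y (d(y) = (y² - 9*y) + y = y² - 8*y)
(d(8) + (-1482 - 2311))*(-1003 + c(-60)) = (8*(-8 + 8) + (-1482 - 2311))*(-1003 + 1/(56 - 60)) = (8*0 - 3793)*(-1003 + 1/(-4)) = (0 - 3793)*(-1003 - ¼) = -3793*(-4013/4) = 15221309/4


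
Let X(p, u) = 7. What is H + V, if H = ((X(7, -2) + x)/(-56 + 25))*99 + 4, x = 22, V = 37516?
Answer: 1160249/31 ≈ 37427.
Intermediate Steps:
H = -2747/31 (H = ((7 + 22)/(-56 + 25))*99 + 4 = (29/(-31))*99 + 4 = (29*(-1/31))*99 + 4 = -29/31*99 + 4 = -2871/31 + 4 = -2747/31 ≈ -88.613)
H + V = -2747/31 + 37516 = 1160249/31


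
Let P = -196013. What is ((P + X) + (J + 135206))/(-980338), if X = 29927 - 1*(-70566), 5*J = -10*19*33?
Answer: -19216/490169 ≈ -0.039203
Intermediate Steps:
J = -1254 (J = (-10*19*33)/5 = (-190*33)/5 = (⅕)*(-6270) = -1254)
X = 100493 (X = 29927 + 70566 = 100493)
((P + X) + (J + 135206))/(-980338) = ((-196013 + 100493) + (-1254 + 135206))/(-980338) = (-95520 + 133952)*(-1/980338) = 38432*(-1/980338) = -19216/490169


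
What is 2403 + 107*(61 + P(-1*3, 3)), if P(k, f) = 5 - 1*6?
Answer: 8823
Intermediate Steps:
P(k, f) = -1 (P(k, f) = 5 - 6 = -1)
2403 + 107*(61 + P(-1*3, 3)) = 2403 + 107*(61 - 1) = 2403 + 107*60 = 2403 + 6420 = 8823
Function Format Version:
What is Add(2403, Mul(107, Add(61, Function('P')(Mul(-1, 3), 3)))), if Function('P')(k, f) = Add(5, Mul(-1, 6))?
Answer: 8823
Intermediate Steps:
Function('P')(k, f) = -1 (Function('P')(k, f) = Add(5, -6) = -1)
Add(2403, Mul(107, Add(61, Function('P')(Mul(-1, 3), 3)))) = Add(2403, Mul(107, Add(61, -1))) = Add(2403, Mul(107, 60)) = Add(2403, 6420) = 8823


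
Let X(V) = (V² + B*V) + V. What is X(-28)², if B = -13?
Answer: 1254400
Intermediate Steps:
X(V) = V² - 12*V (X(V) = (V² - 13*V) + V = V² - 12*V)
X(-28)² = (-28*(-12 - 28))² = (-28*(-40))² = 1120² = 1254400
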